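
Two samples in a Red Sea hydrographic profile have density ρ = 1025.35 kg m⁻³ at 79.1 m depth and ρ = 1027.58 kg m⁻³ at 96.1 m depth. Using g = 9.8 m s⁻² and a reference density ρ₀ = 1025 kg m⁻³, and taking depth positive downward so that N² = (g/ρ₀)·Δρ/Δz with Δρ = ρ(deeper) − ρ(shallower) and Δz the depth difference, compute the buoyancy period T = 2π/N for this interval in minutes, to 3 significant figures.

Δρ = 1027.58 − 1025.35 = 2.23 kg m⁻³ over Δz = 96.1 − 79.1 = 17 m.
N² = (9.8/1025) × (2.23/17) = 1.2542 × 10⁻³ s⁻².
N = √(1.2542 × 10⁻³) = 0.035415 rad s⁻¹, so T = 2π/N = 177.42 s = 2.9570 min ≈ 2.96 min.
Since Δρ > 0 the layer is stably stratified.

2.96 min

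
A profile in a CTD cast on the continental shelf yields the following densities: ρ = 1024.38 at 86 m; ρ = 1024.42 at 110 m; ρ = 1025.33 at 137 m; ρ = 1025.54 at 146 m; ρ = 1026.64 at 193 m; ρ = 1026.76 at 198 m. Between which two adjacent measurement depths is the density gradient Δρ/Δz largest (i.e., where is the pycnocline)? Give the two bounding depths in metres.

110–137 m

Compute the density gradient over each adjacent pair:
  86–110 m: Δρ/Δz = 0.04/24 = 1.7 × 10⁻³ kg m⁻⁴
  110–137 m: Δρ/Δz = 0.91/27 = 0.034 kg m⁻⁴
  137–146 m: Δρ/Δz = 0.21/9 = 0.023 kg m⁻⁴
  146–193 m: Δρ/Δz = 1.10/47 = 0.023 kg m⁻⁴
  193–198 m: Δρ/Δz = 0.12/5 = 0.024 kg m⁻⁴
The largest gradient is in the 110–137 m interval — the pycnocline.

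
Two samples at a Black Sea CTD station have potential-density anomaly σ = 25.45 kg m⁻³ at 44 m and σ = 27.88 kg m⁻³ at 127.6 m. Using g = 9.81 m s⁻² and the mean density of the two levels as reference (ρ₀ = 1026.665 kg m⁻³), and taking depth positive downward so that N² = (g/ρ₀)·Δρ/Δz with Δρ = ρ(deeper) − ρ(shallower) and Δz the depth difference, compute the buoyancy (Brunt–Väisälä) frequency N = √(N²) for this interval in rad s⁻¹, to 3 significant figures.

Δρ = 1027.88 − 1025.45 = 2.43 kg m⁻³ over Δz = 127.6 − 44 = 83.6 m.
N² = (9.81/1026.665) × (2.43/83.6) = 2.7774 × 10⁻⁴ s⁻².
N = √(2.7774 × 10⁻⁴) = 0.016666 rad s⁻¹ ≈ 0.0167 rad s⁻¹.
Since Δρ > 0 the layer is stably stratified.

0.0167 rad s⁻¹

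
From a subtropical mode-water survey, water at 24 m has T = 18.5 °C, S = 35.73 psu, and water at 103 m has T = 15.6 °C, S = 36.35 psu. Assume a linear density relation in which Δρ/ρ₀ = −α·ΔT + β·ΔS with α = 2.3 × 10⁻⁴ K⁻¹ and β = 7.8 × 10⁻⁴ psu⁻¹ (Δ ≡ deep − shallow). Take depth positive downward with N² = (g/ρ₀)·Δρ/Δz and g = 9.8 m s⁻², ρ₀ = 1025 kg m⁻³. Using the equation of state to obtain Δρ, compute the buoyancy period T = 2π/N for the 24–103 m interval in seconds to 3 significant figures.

ΔT = -2.9 K, ΔS = +0.62 psu (deep − shallow).
Δρ/ρ₀ = −αΔT + βΔS = 6.67 × 10⁻⁴ + 4.836 × 10⁻⁴ = 1.1506 × 10⁻³, so Δρ ≈ 1.179 kg m⁻³.
N² = (g/ρ₀)·Δρ/Δz = g·(Δρ/ρ₀)/Δz = 9.8 × 1.1506 × 10⁻³ / 79 = 1.4273 × 10⁻⁴ s⁻².
N = √(1.4273 × 10⁻⁴) = 0.011947 rad s⁻¹ → T = 2π/N = 525.92 s ≈ 526 s.

526 s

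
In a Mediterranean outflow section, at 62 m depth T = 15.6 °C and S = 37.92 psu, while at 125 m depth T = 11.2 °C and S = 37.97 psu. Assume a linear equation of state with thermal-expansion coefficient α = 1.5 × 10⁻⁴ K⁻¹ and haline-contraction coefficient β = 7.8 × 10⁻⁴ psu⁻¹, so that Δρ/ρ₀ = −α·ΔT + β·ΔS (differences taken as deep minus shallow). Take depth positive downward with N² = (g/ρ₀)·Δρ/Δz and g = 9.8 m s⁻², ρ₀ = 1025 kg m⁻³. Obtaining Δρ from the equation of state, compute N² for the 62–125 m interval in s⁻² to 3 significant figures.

ΔT = -4.4 K, ΔS = +0.05 psu (deep − shallow).
Δρ/ρ₀ = −αΔT + βΔS = 6.60 × 10⁻⁴ + 3.90 × 10⁻⁵ = 6.99 × 10⁻⁴, so Δρ ≈ 0.7165 kg m⁻³.
N² = (g/ρ₀)·Δρ/Δz = g·(Δρ/ρ₀)/Δz = 9.8 × 6.99 × 10⁻⁴ / 63 = 1.0873 × 10⁻⁴ s⁻² ≈ 1.09 × 10⁻⁴ s⁻².

1.09 × 10⁻⁴ s⁻²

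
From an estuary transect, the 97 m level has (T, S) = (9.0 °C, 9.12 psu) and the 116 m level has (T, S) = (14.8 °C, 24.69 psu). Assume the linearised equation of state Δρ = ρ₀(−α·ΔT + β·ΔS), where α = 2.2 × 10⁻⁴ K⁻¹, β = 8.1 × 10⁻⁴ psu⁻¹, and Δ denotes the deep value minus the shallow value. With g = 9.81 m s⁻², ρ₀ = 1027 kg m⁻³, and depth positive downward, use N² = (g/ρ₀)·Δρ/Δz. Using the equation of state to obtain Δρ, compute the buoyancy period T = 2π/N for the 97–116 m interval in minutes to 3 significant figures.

ΔT = +5.8 K, ΔS = +15.57 psu (deep − shallow).
Δρ/ρ₀ = −αΔT + βΔS = -1.276 × 10⁻³ + 0.0126117 = 0.0113357, so Δρ ≈ 11.64 kg m⁻³.
N² = (g/ρ₀)·Δρ/Δz = g·(Δρ/ρ₀)/Δz = 9.81 × 0.0113357 / 19 = 5.8528 × 10⁻³ s⁻².
N = √(5.8528 × 10⁻³) = 0.076504 rad s⁻¹ → T = 2π/N = 82.129 s = 1.3688 min ≈ 1.37 min.

1.37 min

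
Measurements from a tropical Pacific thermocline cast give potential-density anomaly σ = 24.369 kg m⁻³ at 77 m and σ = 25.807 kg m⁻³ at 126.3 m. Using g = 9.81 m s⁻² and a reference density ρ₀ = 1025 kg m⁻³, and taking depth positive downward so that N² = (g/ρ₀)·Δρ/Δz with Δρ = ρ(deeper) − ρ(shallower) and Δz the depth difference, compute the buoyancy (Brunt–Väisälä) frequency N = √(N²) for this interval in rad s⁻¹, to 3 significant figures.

Δρ = 1025.807 − 1024.369 = 1.438 kg m⁻³ over Δz = 126.3 − 77 = 49.3 m.
N² = (9.81/1025) × (1.438/49.3) = 2.7916 × 10⁻⁴ s⁻².
N = √(2.7916 × 10⁻⁴) = 0.016708 rad s⁻¹ ≈ 0.0167 rad s⁻¹.

0.0167 rad s⁻¹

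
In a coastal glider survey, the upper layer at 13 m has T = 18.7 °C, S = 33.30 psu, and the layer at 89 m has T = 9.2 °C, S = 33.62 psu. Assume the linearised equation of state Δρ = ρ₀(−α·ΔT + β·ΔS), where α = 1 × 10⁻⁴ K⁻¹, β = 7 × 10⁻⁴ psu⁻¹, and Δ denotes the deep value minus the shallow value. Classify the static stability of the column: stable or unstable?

ΔT = 9.2 − 18.7 = -9.5 K and ΔS = 33.62 − 33.30 = +0.32 psu (deep − shallow).
−αΔT = 9.50 × 10⁻⁴; βΔS = 2.24 × 10⁻⁴; sum Δρ/ρ₀ = 1.174 × 10⁻³.
Δρ/ρ₀ > 0, so Δρ > 0: deeper water is denser → statically stable.

stable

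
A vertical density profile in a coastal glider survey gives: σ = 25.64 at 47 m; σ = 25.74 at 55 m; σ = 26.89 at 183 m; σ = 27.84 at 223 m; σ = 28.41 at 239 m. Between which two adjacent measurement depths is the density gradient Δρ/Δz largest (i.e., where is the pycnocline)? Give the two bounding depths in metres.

223–239 m

Compute the density gradient over each adjacent pair:
  47–55 m: Δρ/Δz = 0.10/8 = 0.013 kg m⁻⁴
  55–183 m: Δρ/Δz = 1.15/128 = 9.0 × 10⁻³ kg m⁻⁴
  183–223 m: Δρ/Δz = 0.95/40 = 0.024 kg m⁻⁴
  223–239 m: Δρ/Δz = 0.57/16 = 0.036 kg m⁻⁴
The largest gradient is in the 223–239 m interval — the pycnocline.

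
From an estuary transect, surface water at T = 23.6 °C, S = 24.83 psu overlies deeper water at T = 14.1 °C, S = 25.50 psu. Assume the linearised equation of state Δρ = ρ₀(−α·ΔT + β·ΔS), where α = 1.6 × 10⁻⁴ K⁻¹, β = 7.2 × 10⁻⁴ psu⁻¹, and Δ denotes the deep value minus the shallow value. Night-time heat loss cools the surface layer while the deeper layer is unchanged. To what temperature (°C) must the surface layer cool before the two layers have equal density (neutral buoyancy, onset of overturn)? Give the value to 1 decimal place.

Neutral buoyancy requires Δρ = 0, i.e. −α(T_deep − T_surf′) + β(S_deep − S_surf) = 0.
T_surf′ = T_deep − (β/α)·ΔS = 14.1 − (7.2 × 10⁻⁴/1.6 × 10⁻⁴)·(+0.67) = 11.085 °C.
Cooling required: 23.6 − (11.085) = 12.515 °C.

11.1 °C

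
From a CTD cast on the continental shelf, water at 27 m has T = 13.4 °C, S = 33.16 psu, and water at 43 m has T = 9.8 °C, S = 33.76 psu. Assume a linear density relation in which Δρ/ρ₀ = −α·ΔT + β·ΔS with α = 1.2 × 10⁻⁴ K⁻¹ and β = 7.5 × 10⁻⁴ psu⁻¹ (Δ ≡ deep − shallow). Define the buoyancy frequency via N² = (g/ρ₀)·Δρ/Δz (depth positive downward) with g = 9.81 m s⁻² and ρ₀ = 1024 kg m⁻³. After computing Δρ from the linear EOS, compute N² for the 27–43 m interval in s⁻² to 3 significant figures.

ΔT = -3.6 K, ΔS = +0.60 psu (deep − shallow).
Δρ/ρ₀ = −αΔT + βΔS = 4.32 × 10⁻⁴ + 4.50 × 10⁻⁴ = 8.82 × 10⁻⁴, so Δρ ≈ 0.9032 kg m⁻³.
N² = (g/ρ₀)·Δρ/Δz = g·(Δρ/ρ₀)/Δz = 9.81 × 8.82 × 10⁻⁴ / 16 = 5.4078 × 10⁻⁴ s⁻² ≈ 5.41 × 10⁻⁴ s⁻².

5.41 × 10⁻⁴ s⁻²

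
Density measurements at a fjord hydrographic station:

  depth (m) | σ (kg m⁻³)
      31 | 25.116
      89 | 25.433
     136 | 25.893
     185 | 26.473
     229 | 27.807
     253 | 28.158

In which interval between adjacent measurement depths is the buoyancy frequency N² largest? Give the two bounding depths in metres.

185–229 m

Compute the density gradient over each adjacent pair:
  31–89 m: Δρ/Δz = 0.317/58 = 5.5 × 10⁻³ kg m⁻⁴
  89–136 m: Δρ/Δz = 0.460/47 = 9.8 × 10⁻³ kg m⁻⁴
  136–185 m: Δρ/Δz = 0.580/49 = 0.012 kg m⁻⁴
  185–229 m: Δρ/Δz = 1.334/44 = 0.030 kg m⁻⁴
  229–253 m: Δρ/Δz = 0.351/24 = 0.015 kg m⁻⁴
The largest gradient is in the 185–229 m interval — the pycnocline.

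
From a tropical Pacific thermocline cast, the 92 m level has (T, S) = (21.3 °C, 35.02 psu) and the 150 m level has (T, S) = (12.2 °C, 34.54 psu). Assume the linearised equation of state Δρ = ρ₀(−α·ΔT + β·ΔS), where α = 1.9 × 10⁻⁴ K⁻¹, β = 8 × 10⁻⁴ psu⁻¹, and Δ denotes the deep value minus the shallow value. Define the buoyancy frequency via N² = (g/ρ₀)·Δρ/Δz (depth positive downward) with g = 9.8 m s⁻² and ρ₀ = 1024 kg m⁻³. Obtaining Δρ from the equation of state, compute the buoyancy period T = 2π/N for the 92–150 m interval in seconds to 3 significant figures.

417 s

ΔT = -9.1 K, ΔS = -0.48 psu (deep − shallow).
Δρ/ρ₀ = −αΔT + βΔS = 1.729 × 10⁻³ − 3.84 × 10⁻⁴ = 1.345 × 10⁻³, so Δρ ≈ 1.377 kg m⁻³.
N² = (g/ρ₀)·Δρ/Δz = g·(Δρ/ρ₀)/Δz = 9.8 × 1.345 × 10⁻³ / 58 = 2.2726 × 10⁻⁴ s⁻².
N = √(2.2726 × 10⁻⁴) = 0.015075 rad s⁻¹ → T = 2π/N = 416.80 s ≈ 417 s.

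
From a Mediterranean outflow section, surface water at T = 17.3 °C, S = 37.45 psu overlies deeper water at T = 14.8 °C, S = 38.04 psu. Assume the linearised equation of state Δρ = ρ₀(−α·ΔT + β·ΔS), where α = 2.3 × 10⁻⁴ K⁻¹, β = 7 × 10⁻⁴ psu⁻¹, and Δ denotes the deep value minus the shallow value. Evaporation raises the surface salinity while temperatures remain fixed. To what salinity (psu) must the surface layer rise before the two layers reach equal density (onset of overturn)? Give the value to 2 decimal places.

38.86 psu

Neutral buoyancy requires −α(T_deep − T_surf) + β(S_deep − S_surf′) = 0.
S_surf′ = S_deep − (α/β)·ΔT = 38.04 − (2.3 × 10⁻⁴/7 × 10⁻⁴)·(-2.5) = 38.8614 psu.
Increase required: 38.8614 − 37.45 = 1.4114 psu.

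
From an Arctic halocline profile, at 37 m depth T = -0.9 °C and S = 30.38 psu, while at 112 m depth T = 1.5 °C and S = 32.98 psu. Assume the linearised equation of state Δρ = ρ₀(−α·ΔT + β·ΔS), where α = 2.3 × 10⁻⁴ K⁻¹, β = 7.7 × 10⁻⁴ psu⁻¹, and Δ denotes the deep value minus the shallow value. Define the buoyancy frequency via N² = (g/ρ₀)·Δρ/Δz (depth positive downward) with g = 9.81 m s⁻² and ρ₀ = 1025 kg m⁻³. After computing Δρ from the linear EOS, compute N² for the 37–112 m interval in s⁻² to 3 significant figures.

ΔT = +2.4 K, ΔS = +2.60 psu (deep − shallow).
Δρ/ρ₀ = −αΔT + βΔS = -5.52 × 10⁻⁴ + 2.002 × 10⁻³ = 1.45 × 10⁻³, so Δρ ≈ 1.486 kg m⁻³.
N² = (g/ρ₀)·Δρ/Δz = g·(Δρ/ρ₀)/Δz = 9.81 × 1.45 × 10⁻³ / 75 = 1.8966 × 10⁻⁴ s⁻² ≈ 1.90 × 10⁻⁴ s⁻².

1.90 × 10⁻⁴ s⁻²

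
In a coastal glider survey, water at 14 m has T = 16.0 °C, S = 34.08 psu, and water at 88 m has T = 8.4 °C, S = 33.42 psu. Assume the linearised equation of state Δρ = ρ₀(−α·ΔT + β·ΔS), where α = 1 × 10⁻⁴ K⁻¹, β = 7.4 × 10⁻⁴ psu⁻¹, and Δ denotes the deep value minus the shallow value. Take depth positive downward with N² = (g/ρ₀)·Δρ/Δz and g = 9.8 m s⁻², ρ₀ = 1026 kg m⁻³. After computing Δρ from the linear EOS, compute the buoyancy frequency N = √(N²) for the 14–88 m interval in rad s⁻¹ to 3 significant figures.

ΔT = -7.6 K, ΔS = -0.66 psu (deep − shallow).
Δρ/ρ₀ = −αΔT + βΔS = 7.60 × 10⁻⁴ − 4.884 × 10⁻⁴ = 2.716 × 10⁻⁴, so Δρ ≈ 0.2787 kg m⁻³.
N² = (g/ρ₀)·Δρ/Δz = g·(Δρ/ρ₀)/Δz = 9.8 × 2.716 × 10⁻⁴ / 74 = 3.5969 × 10⁻⁵ s⁻².
N = √(3.5969 × 10⁻⁵) = 5.9974 × 10⁻³ rad s⁻¹ ≈ 6.00 × 10⁻³ rad s⁻¹.

6.00 × 10⁻³ rad s⁻¹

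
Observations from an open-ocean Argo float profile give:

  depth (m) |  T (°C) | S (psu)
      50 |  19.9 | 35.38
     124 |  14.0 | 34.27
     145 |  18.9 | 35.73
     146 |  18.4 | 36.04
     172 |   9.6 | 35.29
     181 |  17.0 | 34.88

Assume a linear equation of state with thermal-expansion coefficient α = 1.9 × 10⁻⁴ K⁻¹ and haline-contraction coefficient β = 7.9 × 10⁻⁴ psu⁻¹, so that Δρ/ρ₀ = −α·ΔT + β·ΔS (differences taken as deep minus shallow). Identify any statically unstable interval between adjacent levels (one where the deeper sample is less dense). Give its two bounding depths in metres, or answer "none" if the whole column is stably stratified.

172–181 m

Evaluate Δρ/ρ₀ = −αΔT + βΔS across each adjacent pair:
  50–124 m: −αΔT+βΔS = −(1.9 × 10⁻⁴)(-5.9)+(7.9 × 10⁻⁴)(-1.11) = 2.4 × 10⁻⁴ → stable
  124–145 m: −αΔT+βΔS = −(1.9 × 10⁻⁴)(+4.9)+(7.9 × 10⁻⁴)(+1.46) = 2.2 × 10⁻⁴ → stable
  145–146 m: −αΔT+βΔS = −(1.9 × 10⁻⁴)(-0.5)+(7.9 × 10⁻⁴)(+0.31) = 3.4 × 10⁻⁴ → stable
  146–172 m: −αΔT+βΔS = −(1.9 × 10⁻⁴)(-8.8)+(7.9 × 10⁻⁴)(-0.75) = 1.1 × 10⁻³ → stable
  172–181 m: −αΔT+βΔS = −(1.9 × 10⁻⁴)(+7.4)+(7.9 × 10⁻⁴)(-0.41) = -1.7 × 10⁻³ → UNSTABLE
The 172–181 m interval has Δρ < 0: lighter water underlies denser water.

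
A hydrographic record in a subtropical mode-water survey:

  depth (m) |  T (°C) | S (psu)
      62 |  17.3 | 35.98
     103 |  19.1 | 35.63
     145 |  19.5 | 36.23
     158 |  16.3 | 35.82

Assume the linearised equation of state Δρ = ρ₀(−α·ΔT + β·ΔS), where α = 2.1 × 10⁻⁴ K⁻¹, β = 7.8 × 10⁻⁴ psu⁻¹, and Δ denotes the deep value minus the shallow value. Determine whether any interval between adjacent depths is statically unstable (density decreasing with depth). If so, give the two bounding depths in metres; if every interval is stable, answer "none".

Evaluate Δρ/ρ₀ = −αΔT + βΔS across each adjacent pair:
  62–103 m: −αΔT+βΔS = −(2.1 × 10⁻⁴)(+1.8)+(7.8 × 10⁻⁴)(-0.35) = -6.5 × 10⁻⁴ → UNSTABLE
  103–145 m: −αΔT+βΔS = −(2.1 × 10⁻⁴)(+0.4)+(7.8 × 10⁻⁴)(+0.60) = 3.8 × 10⁻⁴ → stable
  145–158 m: −αΔT+βΔS = −(2.1 × 10⁻⁴)(-3.2)+(7.8 × 10⁻⁴)(-0.41) = 3.5 × 10⁻⁴ → stable
The 62–103 m interval has Δρ < 0: lighter water underlies denser water.

62–103 m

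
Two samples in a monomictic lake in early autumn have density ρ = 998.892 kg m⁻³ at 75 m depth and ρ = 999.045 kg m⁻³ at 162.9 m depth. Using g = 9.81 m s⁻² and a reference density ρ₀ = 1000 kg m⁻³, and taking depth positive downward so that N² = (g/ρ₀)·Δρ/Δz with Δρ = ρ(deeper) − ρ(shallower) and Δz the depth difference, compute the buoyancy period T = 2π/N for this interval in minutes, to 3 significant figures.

Δρ = 999.045 − 998.892 = 0.153 kg m⁻³ over Δz = 162.9 − 75 = 87.9 m.
N² = (9.81/1000) × (0.153/87.9) = 1.7075 × 10⁻⁵ s⁻².
N = √(1.7075 × 10⁻⁵) = 4.1322 × 10⁻³ rad s⁻¹, so T = 2π/N = 1.5205 × 10³ s = 25.342 min ≈ 25.3 min.

25.3 min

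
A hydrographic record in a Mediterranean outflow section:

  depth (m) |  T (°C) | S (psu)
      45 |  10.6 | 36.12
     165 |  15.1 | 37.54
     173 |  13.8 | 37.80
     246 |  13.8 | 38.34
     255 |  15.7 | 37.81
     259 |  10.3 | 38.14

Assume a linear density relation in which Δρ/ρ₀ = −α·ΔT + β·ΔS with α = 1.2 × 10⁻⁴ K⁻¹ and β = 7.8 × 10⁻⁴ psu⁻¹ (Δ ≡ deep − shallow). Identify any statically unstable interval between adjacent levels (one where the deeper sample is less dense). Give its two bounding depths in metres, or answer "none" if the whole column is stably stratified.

246–255 m

Evaluate Δρ/ρ₀ = −αΔT + βΔS across each adjacent pair:
  45–165 m: −αΔT+βΔS = −(1.2 × 10⁻⁴)(+4.5)+(7.8 × 10⁻⁴)(+1.42) = 5.7 × 10⁻⁴ → stable
  165–173 m: −αΔT+βΔS = −(1.2 × 10⁻⁴)(-1.3)+(7.8 × 10⁻⁴)(+0.26) = 3.6 × 10⁻⁴ → stable
  173–246 m: −αΔT+βΔS = −(1.2 × 10⁻⁴)(+0.0)+(7.8 × 10⁻⁴)(+0.54) = 4.2 × 10⁻⁴ → stable
  246–255 m: −αΔT+βΔS = −(1.2 × 10⁻⁴)(+1.9)+(7.8 × 10⁻⁴)(-0.53) = -6.4 × 10⁻⁴ → UNSTABLE
  255–259 m: −αΔT+βΔS = −(1.2 × 10⁻⁴)(-5.4)+(7.8 × 10⁻⁴)(+0.33) = 9.1 × 10⁻⁴ → stable
The 246–255 m interval has Δρ < 0: lighter water underlies denser water.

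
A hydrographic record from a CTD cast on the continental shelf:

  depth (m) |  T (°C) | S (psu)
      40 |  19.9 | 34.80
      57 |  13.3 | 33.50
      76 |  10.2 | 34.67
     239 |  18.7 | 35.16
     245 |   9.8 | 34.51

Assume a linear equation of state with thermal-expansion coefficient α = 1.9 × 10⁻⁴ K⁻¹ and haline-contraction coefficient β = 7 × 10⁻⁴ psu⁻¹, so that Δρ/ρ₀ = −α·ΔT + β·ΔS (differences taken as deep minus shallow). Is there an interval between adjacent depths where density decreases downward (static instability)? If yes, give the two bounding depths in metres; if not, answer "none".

76–239 m

Evaluate Δρ/ρ₀ = −αΔT + βΔS across each adjacent pair:
  40–57 m: −αΔT+βΔS = −(1.9 × 10⁻⁴)(-6.6)+(7 × 10⁻⁴)(-1.30) = 3.4 × 10⁻⁴ → stable
  57–76 m: −αΔT+βΔS = −(1.9 × 10⁻⁴)(-3.1)+(7 × 10⁻⁴)(+1.17) = 1.4 × 10⁻³ → stable
  76–239 m: −αΔT+βΔS = −(1.9 × 10⁻⁴)(+8.5)+(7 × 10⁻⁴)(+0.49) = -1.3 × 10⁻³ → UNSTABLE
  239–245 m: −αΔT+βΔS = −(1.9 × 10⁻⁴)(-8.9)+(7 × 10⁻⁴)(-0.65) = 1.2 × 10⁻³ → stable
The 76–239 m interval has Δρ < 0: lighter water underlies denser water.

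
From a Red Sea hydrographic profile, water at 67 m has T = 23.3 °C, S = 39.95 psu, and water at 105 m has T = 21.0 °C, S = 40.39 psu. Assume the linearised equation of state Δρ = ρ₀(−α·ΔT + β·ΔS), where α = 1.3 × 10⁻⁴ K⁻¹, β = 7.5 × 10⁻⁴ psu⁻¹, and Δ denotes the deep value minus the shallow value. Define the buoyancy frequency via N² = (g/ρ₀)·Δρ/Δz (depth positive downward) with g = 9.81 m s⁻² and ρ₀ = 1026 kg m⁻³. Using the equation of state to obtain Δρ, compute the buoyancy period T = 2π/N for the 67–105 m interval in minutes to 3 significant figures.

ΔT = -2.3 K, ΔS = +0.44 psu (deep − shallow).
Δρ/ρ₀ = −αΔT + βΔS = 2.99 × 10⁻⁴ + 3.30 × 10⁻⁴ = 6.29 × 10⁻⁴, so Δρ ≈ 0.6454 kg m⁻³.
N² = (g/ρ₀)·Δρ/Δz = g·(Δρ/ρ₀)/Δz = 9.81 × 6.29 × 10⁻⁴ / 38 = 1.6238 × 10⁻⁴ s⁻².
N = √(1.6238 × 10⁻⁴) = 0.012743 rad s⁻¹ → T = 2π/N = 493.07 s = 8.2178 min ≈ 8.22 min.

8.22 min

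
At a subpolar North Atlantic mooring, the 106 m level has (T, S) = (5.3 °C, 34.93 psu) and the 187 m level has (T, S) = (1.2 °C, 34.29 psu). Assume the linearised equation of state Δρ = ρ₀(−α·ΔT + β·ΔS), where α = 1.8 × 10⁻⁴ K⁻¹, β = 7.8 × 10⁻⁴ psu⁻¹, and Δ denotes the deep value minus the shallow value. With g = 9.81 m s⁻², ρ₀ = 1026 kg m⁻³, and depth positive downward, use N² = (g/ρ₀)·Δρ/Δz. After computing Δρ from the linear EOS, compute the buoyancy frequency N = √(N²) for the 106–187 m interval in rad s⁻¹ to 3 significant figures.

ΔT = -4.1 K, ΔS = -0.64 psu (deep − shallow).
Δρ/ρ₀ = −αΔT + βΔS = 7.38 × 10⁻⁴ − 4.992 × 10⁻⁴ = 2.388 × 10⁻⁴, so Δρ ≈ 0.2450 kg m⁻³.
N² = (g/ρ₀)·Δρ/Δz = g·(Δρ/ρ₀)/Δz = 9.81 × 2.388 × 10⁻⁴ / 81 = 2.8921 × 10⁻⁵ s⁻².
N = √(2.8921 × 10⁻⁵) = 5.3778 × 10⁻³ rad s⁻¹ ≈ 5.38 × 10⁻³ rad s⁻¹.

5.38 × 10⁻³ rad s⁻¹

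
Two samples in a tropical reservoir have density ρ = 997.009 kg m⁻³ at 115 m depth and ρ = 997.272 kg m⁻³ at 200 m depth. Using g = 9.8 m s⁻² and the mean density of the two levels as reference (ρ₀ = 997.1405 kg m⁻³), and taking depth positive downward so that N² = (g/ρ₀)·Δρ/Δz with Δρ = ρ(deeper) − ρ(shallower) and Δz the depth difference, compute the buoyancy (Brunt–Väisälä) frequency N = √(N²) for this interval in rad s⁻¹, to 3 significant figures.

Δρ = 997.272 − 997.009 = 0.263 kg m⁻³ over Δz = 200 − 115 = 85 m.
N² = (9.8/997.1405) × (0.263/85) = 3.0409 × 10⁻⁵ s⁻².
N = √(3.0409 × 10⁻⁵) = 5.5144 × 10⁻³ rad s⁻¹ ≈ 5.51 × 10⁻³ rad s⁻¹.

5.51 × 10⁻³ rad s⁻¹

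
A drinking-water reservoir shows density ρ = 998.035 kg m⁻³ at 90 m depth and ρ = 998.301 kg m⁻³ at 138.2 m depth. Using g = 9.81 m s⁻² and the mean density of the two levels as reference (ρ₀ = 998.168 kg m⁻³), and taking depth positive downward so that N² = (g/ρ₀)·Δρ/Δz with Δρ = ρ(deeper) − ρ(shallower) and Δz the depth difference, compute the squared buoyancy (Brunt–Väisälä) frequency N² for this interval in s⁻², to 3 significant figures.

Δρ = 998.301 − 998.035 = 0.266 kg m⁻³ over Δz = 138.2 − 90 = 48.2 m.
N² = (9.81/998.168) × (0.266/48.2) = 5.4238 × 10⁻⁵ s⁻² ≈ 5.42 × 10⁻⁵ s⁻².

5.42 × 10⁻⁵ s⁻²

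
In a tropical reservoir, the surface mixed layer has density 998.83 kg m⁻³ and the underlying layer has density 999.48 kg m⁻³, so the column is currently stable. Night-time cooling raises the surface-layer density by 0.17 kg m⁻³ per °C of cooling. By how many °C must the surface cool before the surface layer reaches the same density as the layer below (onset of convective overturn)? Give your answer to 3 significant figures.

3.82 °C

Density deficit of the surface layer: 999.48 − 998.83 = 0.65 kg m⁻³.
Required change = 0.65 / 0.17 = 3.82 °C.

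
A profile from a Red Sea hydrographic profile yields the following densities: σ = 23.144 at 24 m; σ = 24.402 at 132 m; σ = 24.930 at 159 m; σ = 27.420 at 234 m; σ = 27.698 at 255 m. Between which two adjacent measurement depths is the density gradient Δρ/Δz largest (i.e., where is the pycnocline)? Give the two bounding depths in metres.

Compute the density gradient over each adjacent pair:
  24–132 m: Δρ/Δz = 1.258/108 = 0.012 kg m⁻⁴
  132–159 m: Δρ/Δz = 0.528/27 = 0.020 kg m⁻⁴
  159–234 m: Δρ/Δz = 2.490/75 = 0.033 kg m⁻⁴
  234–255 m: Δρ/Δz = 0.278/21 = 0.013 kg m⁻⁴
The largest gradient is in the 159–234 m interval — the pycnocline.

159–234 m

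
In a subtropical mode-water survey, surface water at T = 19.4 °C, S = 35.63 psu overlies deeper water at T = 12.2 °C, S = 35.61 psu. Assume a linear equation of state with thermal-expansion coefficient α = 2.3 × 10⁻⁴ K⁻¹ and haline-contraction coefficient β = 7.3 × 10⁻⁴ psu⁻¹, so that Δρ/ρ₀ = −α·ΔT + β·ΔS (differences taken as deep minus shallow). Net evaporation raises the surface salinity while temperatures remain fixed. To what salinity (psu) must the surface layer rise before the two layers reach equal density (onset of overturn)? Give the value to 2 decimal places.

Neutral buoyancy requires −α(T_deep − T_surf) + β(S_deep − S_surf′) = 0.
S_surf′ = S_deep − (α/β)·ΔT = 35.61 − (2.3 × 10⁻⁴/7.3 × 10⁻⁴)·(-7.2) = 37.8785 psu.
Increase required: 37.8785 − 35.63 = 2.2485 psu.

37.88 psu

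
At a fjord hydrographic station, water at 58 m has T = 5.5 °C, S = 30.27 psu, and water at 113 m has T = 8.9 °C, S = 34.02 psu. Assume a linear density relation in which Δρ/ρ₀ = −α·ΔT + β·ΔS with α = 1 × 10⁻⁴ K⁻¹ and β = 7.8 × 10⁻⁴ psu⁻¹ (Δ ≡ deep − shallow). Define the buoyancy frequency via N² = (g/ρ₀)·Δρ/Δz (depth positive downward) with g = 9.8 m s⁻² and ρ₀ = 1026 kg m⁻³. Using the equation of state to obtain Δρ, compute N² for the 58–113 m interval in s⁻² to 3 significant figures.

ΔT = +3.4 K, ΔS = +3.75 psu (deep − shallow).
Δρ/ρ₀ = −αΔT + βΔS = -3.40 × 10⁻⁴ + 2.925 × 10⁻³ = 2.585 × 10⁻³, so Δρ ≈ 2.652 kg m⁻³.
N² = (g/ρ₀)·Δρ/Δz = g·(Δρ/ρ₀)/Δz = 9.8 × 2.585 × 10⁻³ / 55 = 4.6060 × 10⁻⁴ s⁻² ≈ 4.61 × 10⁻⁴ s⁻².

4.61 × 10⁻⁴ s⁻²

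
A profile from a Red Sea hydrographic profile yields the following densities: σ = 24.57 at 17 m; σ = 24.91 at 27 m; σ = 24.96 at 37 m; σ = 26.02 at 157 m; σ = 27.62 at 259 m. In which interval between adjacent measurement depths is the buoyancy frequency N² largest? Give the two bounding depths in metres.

17–27 m

Compute the density gradient over each adjacent pair:
  17–27 m: Δρ/Δz = 0.34/10 = 0.034 kg m⁻⁴
  27–37 m: Δρ/Δz = 0.05/10 = 5.0 × 10⁻³ kg m⁻⁴
  37–157 m: Δρ/Δz = 1.06/120 = 8.8 × 10⁻³ kg m⁻⁴
  157–259 m: Δρ/Δz = 1.60/102 = 0.016 kg m⁻⁴
The largest gradient is in the 17–27 m interval — the pycnocline.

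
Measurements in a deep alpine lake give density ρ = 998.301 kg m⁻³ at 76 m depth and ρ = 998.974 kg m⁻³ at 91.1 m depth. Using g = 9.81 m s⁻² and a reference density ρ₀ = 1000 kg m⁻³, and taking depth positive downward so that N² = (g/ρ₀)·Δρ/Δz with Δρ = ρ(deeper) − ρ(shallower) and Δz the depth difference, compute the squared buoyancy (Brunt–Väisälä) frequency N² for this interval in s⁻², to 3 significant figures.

Δρ = 998.974 − 998.301 = 0.673 kg m⁻³ over Δz = 91.1 − 76 = 15.1 m.
N² = (9.81/1000) × (0.673/15.1) = 4.3723 × 10⁻⁴ s⁻² ≈ 4.37 × 10⁻⁴ s⁻².

4.37 × 10⁻⁴ s⁻²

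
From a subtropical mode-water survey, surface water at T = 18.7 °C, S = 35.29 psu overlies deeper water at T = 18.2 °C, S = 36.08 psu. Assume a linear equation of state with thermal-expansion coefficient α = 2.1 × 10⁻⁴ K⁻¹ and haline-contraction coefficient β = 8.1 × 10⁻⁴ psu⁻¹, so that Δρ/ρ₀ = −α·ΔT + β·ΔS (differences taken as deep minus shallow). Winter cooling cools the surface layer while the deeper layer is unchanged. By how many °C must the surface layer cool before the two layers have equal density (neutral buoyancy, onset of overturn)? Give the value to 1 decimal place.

3.5 °C

Neutral buoyancy requires Δρ = 0, i.e. −α(T_deep − T_surf′) + β(S_deep − S_surf) = 0.
T_surf′ = T_deep − (β/α)·ΔS = 18.2 − (8.1 × 10⁻⁴/2.1 × 10⁻⁴)·(+0.79) = 15.153 °C.
Cooling required: 18.7 − (15.153) = 3.547 °C.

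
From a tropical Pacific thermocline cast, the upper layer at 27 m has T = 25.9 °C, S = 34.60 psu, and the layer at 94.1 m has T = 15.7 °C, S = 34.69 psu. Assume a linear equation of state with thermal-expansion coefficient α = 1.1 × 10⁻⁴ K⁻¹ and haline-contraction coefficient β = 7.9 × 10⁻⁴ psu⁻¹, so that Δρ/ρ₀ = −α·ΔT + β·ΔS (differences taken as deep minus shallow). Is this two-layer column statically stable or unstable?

ΔT = 15.7 − 25.9 = -10.2 K and ΔS = 34.69 − 34.60 = +0.09 psu (deep − shallow).
−αΔT = 1.122 × 10⁻³; βΔS = 7.11 × 10⁻⁵; sum Δρ/ρ₀ = 1.1931 × 10⁻³.
Δρ/ρ₀ > 0, so Δρ > 0: deeper water is denser → statically stable.

stable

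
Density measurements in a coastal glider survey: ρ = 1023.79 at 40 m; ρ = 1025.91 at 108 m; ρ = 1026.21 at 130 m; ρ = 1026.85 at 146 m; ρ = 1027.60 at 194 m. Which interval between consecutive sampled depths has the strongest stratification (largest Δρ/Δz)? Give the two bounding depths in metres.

Compute the density gradient over each adjacent pair:
  40–108 m: Δρ/Δz = 2.12/68 = 0.031 kg m⁻⁴
  108–130 m: Δρ/Δz = 0.30/22 = 0.014 kg m⁻⁴
  130–146 m: Δρ/Δz = 0.64/16 = 0.040 kg m⁻⁴
  146–194 m: Δρ/Δz = 0.75/48 = 0.016 kg m⁻⁴
The largest gradient is in the 130–146 m interval — the pycnocline.

130–146 m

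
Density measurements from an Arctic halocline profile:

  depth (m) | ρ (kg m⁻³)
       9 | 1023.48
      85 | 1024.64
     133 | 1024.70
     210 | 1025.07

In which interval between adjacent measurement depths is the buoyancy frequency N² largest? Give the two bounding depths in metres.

9–85 m

Compute the density gradient over each adjacent pair:
  9–85 m: Δρ/Δz = 1.16/76 = 0.015 kg m⁻⁴
  85–133 m: Δρ/Δz = 0.06/48 = 1.3 × 10⁻³ kg m⁻⁴
  133–210 m: Δρ/Δz = 0.37/77 = 4.8 × 10⁻³ kg m⁻⁴
The largest gradient is in the 9–85 m interval — the pycnocline.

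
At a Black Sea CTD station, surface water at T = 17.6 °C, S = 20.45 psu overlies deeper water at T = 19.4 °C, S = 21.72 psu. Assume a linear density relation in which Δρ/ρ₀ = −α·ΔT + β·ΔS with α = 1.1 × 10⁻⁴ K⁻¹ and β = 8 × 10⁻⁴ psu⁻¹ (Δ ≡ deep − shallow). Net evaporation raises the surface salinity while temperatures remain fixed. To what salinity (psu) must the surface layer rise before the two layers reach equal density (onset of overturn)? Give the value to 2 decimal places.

21.47 psu

Neutral buoyancy requires −α(T_deep − T_surf) + β(S_deep − S_surf′) = 0.
S_surf′ = S_deep − (α/β)·ΔT = 21.72 − (1.1 × 10⁻⁴/8 × 10⁻⁴)·(+1.8) = 21.4725 psu.
Increase required: 21.4725 − 20.45 = 1.0225 psu.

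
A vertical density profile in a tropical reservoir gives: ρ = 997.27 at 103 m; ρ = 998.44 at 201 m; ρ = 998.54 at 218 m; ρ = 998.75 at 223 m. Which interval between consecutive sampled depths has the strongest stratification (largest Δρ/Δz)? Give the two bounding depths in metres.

218–223 m

Compute the density gradient over each adjacent pair:
  103–201 m: Δρ/Δz = 1.17/98 = 0.012 kg m⁻⁴
  201–218 m: Δρ/Δz = 0.10/17 = 5.9 × 10⁻³ kg m⁻⁴
  218–223 m: Δρ/Δz = 0.21/5 = 0.042 kg m⁻⁴
The largest gradient is in the 218–223 m interval — the pycnocline.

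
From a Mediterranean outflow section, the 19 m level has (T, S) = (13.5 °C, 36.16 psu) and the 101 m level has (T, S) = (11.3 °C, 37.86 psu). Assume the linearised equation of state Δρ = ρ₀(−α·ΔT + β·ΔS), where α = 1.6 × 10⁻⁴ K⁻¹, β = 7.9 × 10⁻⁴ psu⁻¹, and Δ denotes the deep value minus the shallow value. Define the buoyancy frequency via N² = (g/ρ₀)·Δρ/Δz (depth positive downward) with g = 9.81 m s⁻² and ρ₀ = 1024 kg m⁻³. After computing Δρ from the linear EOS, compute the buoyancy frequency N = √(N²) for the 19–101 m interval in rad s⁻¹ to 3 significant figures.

ΔT = -2.2 K, ΔS = +1.70 psu (deep − shallow).
Δρ/ρ₀ = −αΔT + βΔS = 3.52 × 10⁻⁴ + 1.343 × 10⁻³ = 1.695 × 10⁻³, so Δρ ≈ 1.736 kg m⁻³.
N² = (g/ρ₀)·Δρ/Δz = g·(Δρ/ρ₀)/Δz = 9.81 × 1.695 × 10⁻³ / 82 = 2.0278 × 10⁻⁴ s⁻².
N = √(2.0278 × 10⁻⁴) = 0.014240 rad s⁻¹ ≈ 0.0142 rad s⁻¹.

0.0142 rad s⁻¹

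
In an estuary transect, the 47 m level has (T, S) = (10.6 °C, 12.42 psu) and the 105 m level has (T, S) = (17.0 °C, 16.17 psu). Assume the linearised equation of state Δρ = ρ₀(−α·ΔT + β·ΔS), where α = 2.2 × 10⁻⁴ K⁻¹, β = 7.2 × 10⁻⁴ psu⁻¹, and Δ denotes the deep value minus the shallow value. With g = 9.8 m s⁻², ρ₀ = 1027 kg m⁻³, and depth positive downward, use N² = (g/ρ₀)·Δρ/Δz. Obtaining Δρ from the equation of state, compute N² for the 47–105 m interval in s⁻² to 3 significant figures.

ΔT = +6.4 K, ΔS = +3.75 psu (deep − shallow).
Δρ/ρ₀ = −αΔT + βΔS = -1.408 × 10⁻³ + 2.70 × 10⁻³ = 1.292 × 10⁻³, so Δρ ≈ 1.327 kg m⁻³.
N² = (g/ρ₀)·Δρ/Δz = g·(Δρ/ρ₀)/Δz = 9.8 × 1.292 × 10⁻³ / 58 = 2.1830 × 10⁻⁴ s⁻² ≈ 2.18 × 10⁻⁴ s⁻².

2.18 × 10⁻⁴ s⁻²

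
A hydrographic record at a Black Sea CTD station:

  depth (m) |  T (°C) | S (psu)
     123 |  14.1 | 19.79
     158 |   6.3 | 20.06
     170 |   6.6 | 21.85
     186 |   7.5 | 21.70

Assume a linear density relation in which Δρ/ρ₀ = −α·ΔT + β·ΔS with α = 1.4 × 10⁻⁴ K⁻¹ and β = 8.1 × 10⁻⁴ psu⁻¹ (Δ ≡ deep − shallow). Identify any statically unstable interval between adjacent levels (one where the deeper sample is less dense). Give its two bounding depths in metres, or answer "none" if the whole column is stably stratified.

Evaluate Δρ/ρ₀ = −αΔT + βΔS across each adjacent pair:
  123–158 m: −αΔT+βΔS = −(1.4 × 10⁻⁴)(-7.8)+(8.1 × 10⁻⁴)(+0.27) = 1.3 × 10⁻³ → stable
  158–170 m: −αΔT+βΔS = −(1.4 × 10⁻⁴)(+0.3)+(8.1 × 10⁻⁴)(+1.79) = 1.4 × 10⁻³ → stable
  170–186 m: −αΔT+βΔS = −(1.4 × 10⁻⁴)(+0.9)+(8.1 × 10⁻⁴)(-0.15) = -2.5 × 10⁻⁴ → UNSTABLE
The 170–186 m interval has Δρ < 0: lighter water underlies denser water.

170–186 m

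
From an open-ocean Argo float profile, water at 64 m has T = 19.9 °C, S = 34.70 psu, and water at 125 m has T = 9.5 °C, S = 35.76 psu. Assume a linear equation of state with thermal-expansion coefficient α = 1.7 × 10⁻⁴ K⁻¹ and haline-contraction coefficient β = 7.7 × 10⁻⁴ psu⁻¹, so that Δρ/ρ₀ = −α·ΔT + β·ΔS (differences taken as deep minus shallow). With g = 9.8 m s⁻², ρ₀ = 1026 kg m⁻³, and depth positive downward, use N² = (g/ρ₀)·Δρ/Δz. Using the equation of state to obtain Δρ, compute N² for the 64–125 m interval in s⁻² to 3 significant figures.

4.15 × 10⁻⁴ s⁻²

ΔT = -10.4 K, ΔS = +1.06 psu (deep − shallow).
Δρ/ρ₀ = −αΔT + βΔS = 1.768 × 10⁻³ + 8.162 × 10⁻⁴ = 2.5842 × 10⁻³, so Δρ ≈ 2.651 kg m⁻³.
N² = (g/ρ₀)·Δρ/Δz = g·(Δρ/ρ₀)/Δz = 9.8 × 2.5842 × 10⁻³ / 61 = 4.1517 × 10⁻⁴ s⁻² ≈ 4.15 × 10⁻⁴ s⁻².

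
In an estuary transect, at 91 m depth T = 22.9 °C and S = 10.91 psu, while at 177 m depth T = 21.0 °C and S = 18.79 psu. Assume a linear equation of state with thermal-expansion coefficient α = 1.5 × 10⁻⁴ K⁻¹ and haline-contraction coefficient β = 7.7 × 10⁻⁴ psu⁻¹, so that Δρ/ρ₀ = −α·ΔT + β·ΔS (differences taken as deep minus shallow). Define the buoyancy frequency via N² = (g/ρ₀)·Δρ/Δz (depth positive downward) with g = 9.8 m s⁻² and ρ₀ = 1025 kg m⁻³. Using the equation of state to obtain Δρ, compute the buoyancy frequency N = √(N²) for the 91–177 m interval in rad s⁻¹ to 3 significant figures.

0.0269 rad s⁻¹

ΔT = -1.9 K, ΔS = +7.88 psu (deep − shallow).
Δρ/ρ₀ = −αΔT + βΔS = 2.85 × 10⁻⁴ + 6.0676 × 10⁻³ = 6.3526 × 10⁻³, so Δρ ≈ 6.511 kg m⁻³.
N² = (g/ρ₀)·Δρ/Δz = g·(Δρ/ρ₀)/Δz = 9.8 × 6.3526 × 10⁻³ / 86 = 7.2390 × 10⁻⁴ s⁻².
N = √(7.2390 × 10⁻⁴) = 0.026905 rad s⁻¹ ≈ 0.0269 rad s⁻¹.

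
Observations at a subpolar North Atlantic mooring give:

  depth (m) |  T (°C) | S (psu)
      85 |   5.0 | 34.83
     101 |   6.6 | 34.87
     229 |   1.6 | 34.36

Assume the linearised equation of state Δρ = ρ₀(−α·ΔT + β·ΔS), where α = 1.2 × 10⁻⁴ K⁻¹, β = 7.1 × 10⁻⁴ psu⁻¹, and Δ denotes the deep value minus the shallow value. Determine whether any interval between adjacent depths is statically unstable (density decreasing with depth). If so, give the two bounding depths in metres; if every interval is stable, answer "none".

Evaluate Δρ/ρ₀ = −αΔT + βΔS across each adjacent pair:
  85–101 m: −αΔT+βΔS = −(1.2 × 10⁻⁴)(+1.6)+(7.1 × 10⁻⁴)(+0.04) = -1.6 × 10⁻⁴ → UNSTABLE
  101–229 m: −αΔT+βΔS = −(1.2 × 10⁻⁴)(-5.0)+(7.1 × 10⁻⁴)(-0.51) = 2.4 × 10⁻⁴ → stable
The 85–101 m interval has Δρ < 0: lighter water underlies denser water.

85–101 m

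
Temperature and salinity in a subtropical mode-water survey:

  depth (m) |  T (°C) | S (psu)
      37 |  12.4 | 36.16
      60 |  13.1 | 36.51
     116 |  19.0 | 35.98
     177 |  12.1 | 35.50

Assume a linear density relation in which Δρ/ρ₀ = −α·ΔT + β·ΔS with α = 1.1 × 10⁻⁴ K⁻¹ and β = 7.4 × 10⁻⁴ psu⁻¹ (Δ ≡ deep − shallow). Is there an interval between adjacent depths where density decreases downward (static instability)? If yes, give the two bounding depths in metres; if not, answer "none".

Evaluate Δρ/ρ₀ = −αΔT + βΔS across each adjacent pair:
  37–60 m: −αΔT+βΔS = −(1.1 × 10⁻⁴)(+0.7)+(7.4 × 10⁻⁴)(+0.35) = 1.8 × 10⁻⁴ → stable
  60–116 m: −αΔT+βΔS = −(1.1 × 10⁻⁴)(+5.9)+(7.4 × 10⁻⁴)(-0.53) = -1.0 × 10⁻³ → UNSTABLE
  116–177 m: −αΔT+βΔS = −(1.1 × 10⁻⁴)(-6.9)+(7.4 × 10⁻⁴)(-0.48) = 4.0 × 10⁻⁴ → stable
The 60–116 m interval has Δρ < 0: lighter water underlies denser water.

60–116 m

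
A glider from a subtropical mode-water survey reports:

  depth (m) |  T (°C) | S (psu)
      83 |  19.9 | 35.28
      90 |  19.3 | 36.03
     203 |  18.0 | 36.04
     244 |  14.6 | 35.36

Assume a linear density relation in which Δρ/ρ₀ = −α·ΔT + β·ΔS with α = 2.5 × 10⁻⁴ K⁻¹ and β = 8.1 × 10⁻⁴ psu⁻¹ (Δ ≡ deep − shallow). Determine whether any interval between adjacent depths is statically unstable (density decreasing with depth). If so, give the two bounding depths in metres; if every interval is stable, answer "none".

Evaluate Δρ/ρ₀ = −αΔT + βΔS across each adjacent pair:
  83–90 m: −αΔT+βΔS = −(2.5 × 10⁻⁴)(-0.6)+(8.1 × 10⁻⁴)(+0.75) = 7.6 × 10⁻⁴ → stable
  90–203 m: −αΔT+βΔS = −(2.5 × 10⁻⁴)(-1.3)+(8.1 × 10⁻⁴)(+0.01) = 3.3 × 10⁻⁴ → stable
  203–244 m: −αΔT+βΔS = −(2.5 × 10⁻⁴)(-3.4)+(8.1 × 10⁻⁴)(-0.68) = 3.0 × 10⁻⁴ → stable
Every interval has Δρ > 0: the column is stably stratified throughout.

none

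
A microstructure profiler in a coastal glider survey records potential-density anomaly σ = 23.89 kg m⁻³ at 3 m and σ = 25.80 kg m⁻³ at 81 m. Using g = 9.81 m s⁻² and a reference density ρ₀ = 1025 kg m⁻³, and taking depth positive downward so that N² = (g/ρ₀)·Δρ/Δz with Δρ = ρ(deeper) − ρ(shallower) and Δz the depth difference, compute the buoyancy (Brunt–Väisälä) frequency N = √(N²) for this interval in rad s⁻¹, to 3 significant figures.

0.0153 rad s⁻¹

Δρ = 1025.80 − 1023.89 = 1.91 kg m⁻³ over Δz = 81 − 3 = 78 m.
N² = (9.81/1025) × (1.91/78) = 2.3436 × 10⁻⁴ s⁻².
N = √(2.3436 × 10⁻⁴) = 0.015309 rad s⁻¹ ≈ 0.0153 rad s⁻¹.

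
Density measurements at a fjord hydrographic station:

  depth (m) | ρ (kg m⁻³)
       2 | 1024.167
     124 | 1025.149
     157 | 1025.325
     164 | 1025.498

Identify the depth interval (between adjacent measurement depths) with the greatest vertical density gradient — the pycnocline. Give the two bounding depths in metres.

Compute the density gradient over each adjacent pair:
  2–124 m: Δρ/Δz = 0.982/122 = 8.0 × 10⁻³ kg m⁻⁴
  124–157 m: Δρ/Δz = 0.176/33 = 5.3 × 10⁻³ kg m⁻⁴
  157–164 m: Δρ/Δz = 0.173/7 = 0.025 kg m⁻⁴
The largest gradient is in the 157–164 m interval — the pycnocline.

157–164 m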